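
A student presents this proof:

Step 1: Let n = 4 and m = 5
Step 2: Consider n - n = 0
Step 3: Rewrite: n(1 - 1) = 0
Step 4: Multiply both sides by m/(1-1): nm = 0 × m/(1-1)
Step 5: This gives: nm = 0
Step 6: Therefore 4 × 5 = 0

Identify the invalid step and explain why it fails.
Step 4: Multiply both sides by m/(1-1): nm = 0 × m/(1-1)

Step 4 multiplies both sides by m/(1-1). However, 1-1 = 0, so this is multiplication by m/0, which is undefined. We cannot multiply by an undefined expression.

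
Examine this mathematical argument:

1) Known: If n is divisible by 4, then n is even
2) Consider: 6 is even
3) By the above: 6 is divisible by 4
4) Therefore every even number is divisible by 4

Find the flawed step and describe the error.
Step 3: By the above: 6 is divisible by 4

Step 3 commits the fallacy of affirming the consequent. The known fact 'divisible by 4 → even' does NOT imply 'even → divisible by 4'. That would be the converse, which is false. For example, 6 is even but 6 ÷ 4 = 1.50, which is not an integer.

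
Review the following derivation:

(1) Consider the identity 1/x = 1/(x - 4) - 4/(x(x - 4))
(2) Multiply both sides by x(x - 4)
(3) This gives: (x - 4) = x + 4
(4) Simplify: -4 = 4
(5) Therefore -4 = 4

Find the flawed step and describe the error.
Step 3: This gives: (x - 4) = x + 4

Step 3 makes a sign error when clearing denominators. Multiplying -4/(x(x - 4)) by x(x - 4) gives -4, not +4. The correct result is (x - 4) = x - 4, which is trivially true, not (x - 4) = x + 4. (Step 1 is a valid identity: 1/(x - 4) - 4/(x(x - 4)) = (x - 4)/(x(x - 4)) = 1/x.)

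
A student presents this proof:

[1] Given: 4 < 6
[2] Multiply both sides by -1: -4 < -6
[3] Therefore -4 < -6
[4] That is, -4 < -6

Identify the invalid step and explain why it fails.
Step 2: Multiply both sides by -1: -4 < -6

Step 2 multiplies both sides by -1 but fails to reverse the inequality sign. When multiplying (or dividing) an inequality by a negative number, the direction must be reversed. Since 4 < 6, we should get -4 > -6, i.e., -4 > -6.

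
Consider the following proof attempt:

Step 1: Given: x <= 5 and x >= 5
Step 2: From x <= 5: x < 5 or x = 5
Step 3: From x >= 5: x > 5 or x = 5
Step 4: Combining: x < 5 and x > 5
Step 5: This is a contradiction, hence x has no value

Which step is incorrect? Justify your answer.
Step 4: Combining: x < 5 and x > 5

Step 4 incorrectly combines the conditions. From x <= 5 and x >= 5, the intersection is x = 5. The error treats the 'or' cases as 'and' requirements. The correct conclusion is that x = 5 is the unique solution, not that no solution exists.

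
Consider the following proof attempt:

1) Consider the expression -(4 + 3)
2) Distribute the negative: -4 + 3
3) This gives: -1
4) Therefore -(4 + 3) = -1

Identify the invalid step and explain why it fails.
Step 2: Distribute the negative: -4 + 3

Step 2 incorrectly distributes the negative sign. The correct distribution is -(4 + 3) = -4 - 3 = -7. The negative must be applied to both terms, not just the first. The error treats -(4 + 3) as -4 + 3, which equals -1 instead of -7.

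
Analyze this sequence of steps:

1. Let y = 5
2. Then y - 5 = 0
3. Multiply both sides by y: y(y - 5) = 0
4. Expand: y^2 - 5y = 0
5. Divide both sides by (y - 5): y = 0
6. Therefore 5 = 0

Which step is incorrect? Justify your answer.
Step 5: Divide both sides by (y - 5): y = 0

Step 5 divides both sides by (y - 5). However, since y = 5, we have (y - 5) = 0. Division by zero is undefined, making this step invalid.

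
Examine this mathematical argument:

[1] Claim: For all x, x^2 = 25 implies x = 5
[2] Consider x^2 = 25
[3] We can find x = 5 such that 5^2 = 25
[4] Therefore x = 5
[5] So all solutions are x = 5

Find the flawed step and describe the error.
Step 4: Therefore x = 5

Step 4 incorrectly concludes that x = 5 is the only solution. The proof shows that x = 5 is A solution (existence), but does not show it is the ONLY solution (uniqueness). In fact, x = -5 is also a solution since (-5)^2 = 25. Finding one solution doesn't prove there are no others.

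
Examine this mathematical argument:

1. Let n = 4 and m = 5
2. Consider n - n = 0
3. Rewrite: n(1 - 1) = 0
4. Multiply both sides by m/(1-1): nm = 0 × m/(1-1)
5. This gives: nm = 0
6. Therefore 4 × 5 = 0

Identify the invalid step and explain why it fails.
Step 4: Multiply both sides by m/(1-1): nm = 0 × m/(1-1)

Step 4 multiplies both sides by m/(1-1). However, 1-1 = 0, so this is multiplication by m/0, which is undefined. We cannot multiply by an undefined expression.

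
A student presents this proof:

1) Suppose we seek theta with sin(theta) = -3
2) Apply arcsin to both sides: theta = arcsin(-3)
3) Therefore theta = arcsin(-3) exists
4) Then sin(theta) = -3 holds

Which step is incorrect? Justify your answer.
Step 2: Apply arcsin to both sides: theta = arcsin(-3)

Step 2 applies arcsin to -3. However, arcsin(x) is only defined for x in [-1, 1] because sin(theta) can only produce values in that range. Since |-3| > 1, arcsin(-3) is undefined. There is no angle whose sine equals -3.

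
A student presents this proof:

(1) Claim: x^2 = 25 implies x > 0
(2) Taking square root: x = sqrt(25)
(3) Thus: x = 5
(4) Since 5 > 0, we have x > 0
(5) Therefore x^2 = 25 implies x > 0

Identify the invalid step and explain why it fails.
Step 2: Taking square root: x = sqrt(25)

Step 2 takes the square root and assumes the positive root only. The equation x^2 = 25 actually has two solutions: x = 5 and x = -5. The proof silently assumes x > 0 without justification, then uses this assumption to conclude x > 0, which is circular. The counterexample x = -5 shows the claim is false.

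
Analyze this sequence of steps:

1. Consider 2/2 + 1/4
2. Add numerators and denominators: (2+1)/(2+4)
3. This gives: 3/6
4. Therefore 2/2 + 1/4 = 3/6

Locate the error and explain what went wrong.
Step 2: Add numerators and denominators: (2+1)/(2+4)

Step 2 incorrectly adds fractions by separately adding numerators and denominators. This is wrong. The correct method requires a common denominator: 2/2 + 1/4 = (2×4 + 1×2)/(2×4) = 10/8 = 5/4. The method used gives 3/6, which is different.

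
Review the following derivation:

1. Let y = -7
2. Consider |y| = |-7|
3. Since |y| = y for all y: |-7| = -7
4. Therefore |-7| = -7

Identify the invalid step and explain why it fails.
Step 3: Since |y| = y for all y: |-7| = -7

Step 3 incorrectly states that |y| = y for all y. The correct definition is |y| = y when y >= 0, and |y| = -y when y < 0. Since -7 < 0, we have |-7| = -(-7) = 7, not -7.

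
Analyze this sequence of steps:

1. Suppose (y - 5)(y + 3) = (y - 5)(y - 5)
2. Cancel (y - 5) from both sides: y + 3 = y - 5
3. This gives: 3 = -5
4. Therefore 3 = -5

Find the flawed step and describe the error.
Step 2: Cancel (y - 5) from both sides: y + 3 = y - 5

Step 2 cancels (y - 5) from both sides. This is only valid if (y - 5) ≠ 0, i.e., y ≠ 5. When y = 5, both sides equal zero regardless of the other factors. The correct approach requires considering y = 5 as a separate case.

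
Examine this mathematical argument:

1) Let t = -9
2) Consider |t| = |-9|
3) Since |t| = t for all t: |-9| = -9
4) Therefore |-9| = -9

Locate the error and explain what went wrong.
Step 3: Since |t| = t for all t: |-9| = -9

Step 3 incorrectly states that |t| = t for all t. The correct definition is |t| = t when t >= 0, and |t| = -t when t < 0. Since -9 < 0, we have |-9| = -(-9) = 9, not -9.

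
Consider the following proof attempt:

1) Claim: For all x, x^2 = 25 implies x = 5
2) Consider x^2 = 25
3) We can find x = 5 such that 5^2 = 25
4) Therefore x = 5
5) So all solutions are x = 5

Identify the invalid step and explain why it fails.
Step 4: Therefore x = 5

Step 4 incorrectly concludes that x = 5 is the only solution. The proof shows that x = 5 is A solution (existence), but does not show it is the ONLY solution (uniqueness). In fact, x = -5 is also a solution since (-5)^2 = 25. Finding one solution doesn't prove there are no others.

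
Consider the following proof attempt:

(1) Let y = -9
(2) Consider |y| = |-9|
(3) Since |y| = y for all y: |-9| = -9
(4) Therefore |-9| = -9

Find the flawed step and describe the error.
Step 3: Since |y| = y for all y: |-9| = -9

Step 3 incorrectly states that |y| = y for all y. The correct definition is |y| = y when y >= 0, and |y| = -y when y < 0. Since -9 < 0, we have |-9| = -(-9) = 9, not -9.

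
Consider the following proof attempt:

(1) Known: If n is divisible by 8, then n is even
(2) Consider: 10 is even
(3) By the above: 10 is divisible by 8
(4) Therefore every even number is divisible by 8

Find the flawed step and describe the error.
Step 3: By the above: 10 is divisible by 8

Step 3 commits the fallacy of affirming the consequent. The known fact 'divisible by 8 → even' does NOT imply 'even → divisible by 8'. That would be the converse, which is false. For example, 10 is even but 10 ÷ 8 = 1.25, which is not an integer.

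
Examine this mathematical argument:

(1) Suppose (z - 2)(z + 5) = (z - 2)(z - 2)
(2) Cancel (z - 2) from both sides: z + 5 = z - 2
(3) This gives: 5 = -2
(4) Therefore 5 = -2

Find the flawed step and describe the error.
Step 2: Cancel (z - 2) from both sides: z + 5 = z - 2

Step 2 cancels (z - 2) from both sides. This is only valid if (z - 2) ≠ 0, i.e., z ≠ 2. When z = 2, both sides equal zero regardless of the other factors. The correct approach requires considering z = 2 as a separate case.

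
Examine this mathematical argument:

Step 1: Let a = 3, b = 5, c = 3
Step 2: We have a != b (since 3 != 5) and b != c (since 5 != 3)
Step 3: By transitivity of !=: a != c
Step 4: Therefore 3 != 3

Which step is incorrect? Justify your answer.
Step 3: By transitivity of !=: a != c

Step 3 incorrectly applies transitivity to the '!=' relation. Transitivity states: if a R b and b R c, then a R c. However, '!=' is not transitive. Counterexample: 3 != 5 and 5 != 3, but 3 = 3 (both equal 3). Transitivity holds for relations like <, <=, =, but not for !=.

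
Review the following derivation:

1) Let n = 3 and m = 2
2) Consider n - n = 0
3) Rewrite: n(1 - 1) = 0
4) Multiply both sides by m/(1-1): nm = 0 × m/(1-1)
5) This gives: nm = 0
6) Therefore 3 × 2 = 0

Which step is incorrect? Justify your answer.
Step 4: Multiply both sides by m/(1-1): nm = 0 × m/(1-1)

Step 4 multiplies both sides by m/(1-1). However, 1-1 = 0, so this is multiplication by m/0, which is undefined. We cannot multiply by an undefined expression.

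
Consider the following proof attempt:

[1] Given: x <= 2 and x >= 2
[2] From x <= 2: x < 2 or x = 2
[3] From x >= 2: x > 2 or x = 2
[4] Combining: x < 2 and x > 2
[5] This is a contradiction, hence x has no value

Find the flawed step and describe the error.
Step 4: Combining: x < 2 and x > 2

Step 4 incorrectly combines the conditions. From x <= 2 and x >= 2, the intersection is x = 2. The error treats the 'or' cases as 'and' requirements. The correct conclusion is that x = 2 is the unique solution, not that no solution exists.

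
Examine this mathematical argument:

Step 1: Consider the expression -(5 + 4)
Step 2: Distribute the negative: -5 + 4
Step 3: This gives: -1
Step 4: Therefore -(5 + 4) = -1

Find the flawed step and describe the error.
Step 2: Distribute the negative: -5 + 4

Step 2 incorrectly distributes the negative sign. The correct distribution is -(5 + 4) = -5 - 4 = -9. The negative must be applied to both terms, not just the first. The error treats -(5 + 4) as -5 + 4, which equals -1 instead of -9.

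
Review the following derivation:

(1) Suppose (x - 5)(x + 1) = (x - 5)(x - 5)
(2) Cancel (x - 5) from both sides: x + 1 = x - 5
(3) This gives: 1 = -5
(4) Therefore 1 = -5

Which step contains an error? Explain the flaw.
Step 2: Cancel (x - 5) from both sides: x + 1 = x - 5

Step 2 cancels (x - 5) from both sides. This is only valid if (x - 5) ≠ 0, i.e., x ≠ 5. When x = 5, both sides equal zero regardless of the other factors. The correct approach requires considering x = 5 as a separate case.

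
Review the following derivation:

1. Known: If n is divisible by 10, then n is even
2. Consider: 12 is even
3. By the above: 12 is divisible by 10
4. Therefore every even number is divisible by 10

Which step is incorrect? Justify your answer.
Step 3: By the above: 12 is divisible by 10

Step 3 commits the fallacy of affirming the consequent. The known fact 'divisible by 10 → even' does NOT imply 'even → divisible by 10'. That would be the converse, which is false. For example, 12 is even but 12 ÷ 10 = 1.20, which is not an integer.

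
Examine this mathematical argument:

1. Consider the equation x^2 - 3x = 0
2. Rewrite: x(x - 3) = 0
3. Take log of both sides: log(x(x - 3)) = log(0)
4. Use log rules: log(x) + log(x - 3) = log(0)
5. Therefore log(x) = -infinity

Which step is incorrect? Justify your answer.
Step 3: Take log of both sides: log(x(x - 3)) = log(0)

Step 3 takes the logarithm of both sides, resulting in log(0) on the right side. The logarithm is only defined for positive numbers; log(0) is undefined (approaches negative infinity). This operation is invalid.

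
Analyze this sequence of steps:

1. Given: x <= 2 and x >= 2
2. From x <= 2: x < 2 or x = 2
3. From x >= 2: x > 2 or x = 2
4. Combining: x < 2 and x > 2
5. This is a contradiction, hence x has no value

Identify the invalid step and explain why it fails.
Step 4: Combining: x < 2 and x > 2

Step 4 incorrectly combines the conditions. From x <= 2 and x >= 2, the intersection is x = 2. The error treats the 'or' cases as 'and' requirements. The correct conclusion is that x = 2 is the unique solution, not that no solution exists.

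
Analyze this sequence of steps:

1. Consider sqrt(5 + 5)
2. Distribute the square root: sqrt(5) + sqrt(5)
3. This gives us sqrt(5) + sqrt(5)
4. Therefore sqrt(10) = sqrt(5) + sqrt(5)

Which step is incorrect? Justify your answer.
Step 2: Distribute the square root: sqrt(5) + sqrt(5)

Step 2 incorrectly 'distributes' the square root over addition. The square root function does not distribute: sqrt(a + b) ≠ sqrt(a) + sqrt(b). In fact, sqrt(5 + 5) = sqrt(10) ≈ 3.1623, while sqrt(5) + sqrt(5) ≈ 4.4721.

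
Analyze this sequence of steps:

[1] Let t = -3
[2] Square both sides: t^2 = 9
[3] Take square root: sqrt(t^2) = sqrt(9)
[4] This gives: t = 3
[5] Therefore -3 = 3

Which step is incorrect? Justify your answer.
Step 4: This gives: t = 3

Step 4 incorrectly states that sqrt(t^2) = t. The correct identity is sqrt(t^2) = |t|. Since t = -3 < 0, we have sqrt(t^2) = |-3| = 3, not t = -3.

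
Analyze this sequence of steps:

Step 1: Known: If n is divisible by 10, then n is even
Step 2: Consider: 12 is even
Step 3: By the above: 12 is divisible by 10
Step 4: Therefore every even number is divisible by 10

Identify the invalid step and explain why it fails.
Step 3: By the above: 12 is divisible by 10

Step 3 commits the fallacy of affirming the consequent. The known fact 'divisible by 10 → even' does NOT imply 'even → divisible by 10'. That would be the converse, which is false. For example, 12 is even but 12 ÷ 10 = 1.20, which is not an integer.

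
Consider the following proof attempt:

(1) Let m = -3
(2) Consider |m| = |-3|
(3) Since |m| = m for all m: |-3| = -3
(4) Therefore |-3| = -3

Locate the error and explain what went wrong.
Step 3: Since |m| = m for all m: |-3| = -3

Step 3 incorrectly states that |m| = m for all m. The correct definition is |m| = m when m >= 0, and |m| = -m when m < 0. Since -3 < 0, we have |-3| = -(-3) = 3, not -3.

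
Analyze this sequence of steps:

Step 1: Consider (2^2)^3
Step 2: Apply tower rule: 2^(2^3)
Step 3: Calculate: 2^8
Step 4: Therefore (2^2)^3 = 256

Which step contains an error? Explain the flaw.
Step 2: Apply tower rule: 2^(2^3)

Step 2 incorrectly states that (a^b)^c = a^(b^c). The correct rule is (a^b)^c = a^(b×c). The actual value is (2^2)^3 = 2^6 = 64, not 2^8 = 256.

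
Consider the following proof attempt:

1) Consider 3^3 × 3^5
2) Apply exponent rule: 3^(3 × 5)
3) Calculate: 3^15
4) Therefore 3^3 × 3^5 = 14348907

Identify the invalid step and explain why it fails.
Step 2: Apply exponent rule: 3^(3 × 5)

Step 2 incorrectly states that a^b × a^c = a^(b×c). The correct rule is a^b × a^c = a^(b+c). The actual value is 3^3 × 3^5 = 3^8 = 6561, not 3^15 = 14348907.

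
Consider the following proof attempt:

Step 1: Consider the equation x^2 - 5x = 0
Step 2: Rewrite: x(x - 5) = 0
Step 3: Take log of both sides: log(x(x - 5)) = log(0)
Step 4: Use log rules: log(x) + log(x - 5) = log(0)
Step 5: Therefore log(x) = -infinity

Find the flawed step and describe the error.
Step 3: Take log of both sides: log(x(x - 5)) = log(0)

Step 3 takes the logarithm of both sides, resulting in log(0) on the right side. The logarithm is only defined for positive numbers; log(0) is undefined (approaches negative infinity). This operation is invalid.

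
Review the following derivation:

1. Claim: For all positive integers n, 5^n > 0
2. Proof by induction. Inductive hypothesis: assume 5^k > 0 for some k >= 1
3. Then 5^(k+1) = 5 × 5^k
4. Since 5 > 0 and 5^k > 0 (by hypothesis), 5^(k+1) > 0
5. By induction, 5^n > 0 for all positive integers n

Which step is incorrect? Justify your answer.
Step 5: By induction, 5^n > 0 for all positive integers n

Step 5 concludes the proof by induction, but no base case was ever established. A valid induction proof requires: (1) a base case proving 5^1 > 0, and (2) an inductive step showing IF 5^k > 0 THEN 5^(k+1) > 0. Steps 2-4 correctly establish the inductive step, but without the base case the conclusion in step 5 does not follow.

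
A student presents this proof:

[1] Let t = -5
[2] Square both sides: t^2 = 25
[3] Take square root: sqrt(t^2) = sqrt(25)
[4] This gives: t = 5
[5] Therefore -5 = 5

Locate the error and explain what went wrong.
Step 4: This gives: t = 5

Step 4 incorrectly states that sqrt(t^2) = t. The correct identity is sqrt(t^2) = |t|. Since t = -5 < 0, we have sqrt(t^2) = |-5| = 5, not t = -5.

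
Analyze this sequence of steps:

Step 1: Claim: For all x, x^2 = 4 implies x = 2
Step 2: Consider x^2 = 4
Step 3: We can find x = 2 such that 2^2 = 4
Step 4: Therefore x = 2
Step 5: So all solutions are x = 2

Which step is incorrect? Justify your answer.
Step 4: Therefore x = 2

Step 4 incorrectly concludes that x = 2 is the only solution. The proof shows that x = 2 is A solution (existence), but does not show it is the ONLY solution (uniqueness). In fact, x = -2 is also a solution since (-2)^2 = 4. Finding one solution doesn't prove there are no others.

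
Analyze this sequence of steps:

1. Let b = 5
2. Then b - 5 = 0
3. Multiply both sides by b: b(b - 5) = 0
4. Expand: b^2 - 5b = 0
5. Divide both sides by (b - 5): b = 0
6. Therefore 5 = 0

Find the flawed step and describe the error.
Step 5: Divide both sides by (b - 5): b = 0

Step 5 divides both sides by (b - 5). However, since b = 5, we have (b - 5) = 0. Division by zero is undefined, making this step invalid.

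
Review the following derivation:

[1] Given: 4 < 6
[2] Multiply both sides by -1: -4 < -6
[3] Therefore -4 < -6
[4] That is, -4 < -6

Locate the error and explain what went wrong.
Step 2: Multiply both sides by -1: -4 < -6

Step 2 multiplies both sides by -1 but fails to reverse the inequality sign. When multiplying (or dividing) an inequality by a negative number, the direction must be reversed. Since 4 < 6, we should get -4 > -6, i.e., -4 > -6.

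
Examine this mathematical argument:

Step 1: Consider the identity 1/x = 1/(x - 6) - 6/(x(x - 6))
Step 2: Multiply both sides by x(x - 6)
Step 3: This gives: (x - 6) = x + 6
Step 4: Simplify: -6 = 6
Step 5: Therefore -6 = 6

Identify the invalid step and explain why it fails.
Step 3: This gives: (x - 6) = x + 6

Step 3 makes a sign error when clearing denominators. Multiplying -6/(x(x - 6)) by x(x - 6) gives -6, not +6. The correct result is (x - 6) = x - 6, which is trivially true, not (x - 6) = x + 6. (Step 1 is a valid identity: 1/(x - 6) - 6/(x(x - 6)) = (x - 6)/(x(x - 6)) = 1/x.)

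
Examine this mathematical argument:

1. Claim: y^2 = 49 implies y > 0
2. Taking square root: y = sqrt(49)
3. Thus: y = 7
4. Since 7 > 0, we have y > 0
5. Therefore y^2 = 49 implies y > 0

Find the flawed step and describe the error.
Step 2: Taking square root: y = sqrt(49)

Step 2 takes the square root and assumes the positive root only. The equation y^2 = 49 actually has two solutions: y = 7 and y = -7. The proof silently assumes y > 0 without justification, then uses this assumption to conclude y > 0, which is circular. The counterexample y = -7 shows the claim is false.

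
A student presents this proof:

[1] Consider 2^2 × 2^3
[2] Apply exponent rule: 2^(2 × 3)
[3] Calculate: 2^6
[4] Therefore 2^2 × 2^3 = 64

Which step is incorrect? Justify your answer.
Step 2: Apply exponent rule: 2^(2 × 3)

Step 2 incorrectly states that a^b × a^c = a^(b×c). The correct rule is a^b × a^c = a^(b+c). The actual value is 2^2 × 2^3 = 2^5 = 32, not 2^6 = 64.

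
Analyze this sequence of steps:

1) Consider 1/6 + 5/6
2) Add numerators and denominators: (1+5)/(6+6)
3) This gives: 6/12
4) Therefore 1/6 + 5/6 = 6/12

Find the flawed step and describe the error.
Step 2: Add numerators and denominators: (1+5)/(6+6)

Step 2 incorrectly adds fractions by separately adding numerators and denominators. This is wrong. The correct method requires a common denominator: 1/6 + 5/6 = (1×6 + 5×6)/(6×6) = 36/36 = 1. The method used gives 6/12, which is different.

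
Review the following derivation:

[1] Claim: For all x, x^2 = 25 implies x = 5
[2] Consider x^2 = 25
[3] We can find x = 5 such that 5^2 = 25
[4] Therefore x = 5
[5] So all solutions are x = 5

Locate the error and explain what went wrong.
Step 4: Therefore x = 5

Step 4 incorrectly concludes that x = 5 is the only solution. The proof shows that x = 5 is A solution (existence), but does not show it is the ONLY solution (uniqueness). In fact, x = -5 is also a solution since (-5)^2 = 25. Finding one solution doesn't prove there are no others.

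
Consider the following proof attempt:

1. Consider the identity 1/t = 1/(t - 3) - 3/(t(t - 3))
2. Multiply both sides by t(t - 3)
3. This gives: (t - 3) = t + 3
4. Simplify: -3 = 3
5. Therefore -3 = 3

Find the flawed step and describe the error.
Step 3: This gives: (t - 3) = t + 3

Step 3 makes a sign error when clearing denominators. Multiplying -3/(t(t - 3)) by t(t - 3) gives -3, not +3. The correct result is (t - 3) = t - 3, which is trivially true, not (t - 3) = t + 3. (Step 1 is a valid identity: 1/(t - 3) - 3/(t(t - 3)) = (t - 3)/(t(t - 3)) = 1/t.)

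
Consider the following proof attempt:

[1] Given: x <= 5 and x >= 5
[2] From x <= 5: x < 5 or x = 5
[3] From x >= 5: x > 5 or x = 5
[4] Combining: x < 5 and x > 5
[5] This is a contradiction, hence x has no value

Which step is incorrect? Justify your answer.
Step 4: Combining: x < 5 and x > 5

Step 4 incorrectly combines the conditions. From x <= 5 and x >= 5, the intersection is x = 5. The error treats the 'or' cases as 'and' requirements. The correct conclusion is that x = 5 is the unique solution, not that no solution exists.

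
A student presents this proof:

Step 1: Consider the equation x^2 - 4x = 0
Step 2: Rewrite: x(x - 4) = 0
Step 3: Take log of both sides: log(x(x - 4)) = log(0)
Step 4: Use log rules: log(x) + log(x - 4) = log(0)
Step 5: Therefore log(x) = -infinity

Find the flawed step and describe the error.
Step 3: Take log of both sides: log(x(x - 4)) = log(0)

Step 3 takes the logarithm of both sides, resulting in log(0) on the right side. The logarithm is only defined for positive numbers; log(0) is undefined (approaches negative infinity). This operation is invalid.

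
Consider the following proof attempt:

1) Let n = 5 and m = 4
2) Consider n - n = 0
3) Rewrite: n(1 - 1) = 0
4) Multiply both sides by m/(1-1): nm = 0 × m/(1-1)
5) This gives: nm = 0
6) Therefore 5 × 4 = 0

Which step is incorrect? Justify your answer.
Step 4: Multiply both sides by m/(1-1): nm = 0 × m/(1-1)

Step 4 multiplies both sides by m/(1-1). However, 1-1 = 0, so this is multiplication by m/0, which is undefined. We cannot multiply by an undefined expression.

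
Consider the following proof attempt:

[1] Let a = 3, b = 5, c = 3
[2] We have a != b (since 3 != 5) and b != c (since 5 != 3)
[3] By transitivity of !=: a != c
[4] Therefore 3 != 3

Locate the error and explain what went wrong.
Step 3: By transitivity of !=: a != c

Step 3 incorrectly applies transitivity to the '!=' relation. Transitivity states: if a R b and b R c, then a R c. However, '!=' is not transitive. Counterexample: 3 != 5 and 5 != 3, but 3 = 3 (both equal 3). Transitivity holds for relations like <, <=, =, but not for !=.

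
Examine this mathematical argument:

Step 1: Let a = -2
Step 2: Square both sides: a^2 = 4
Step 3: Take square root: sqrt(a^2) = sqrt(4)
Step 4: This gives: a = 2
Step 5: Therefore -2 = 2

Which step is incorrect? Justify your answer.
Step 4: This gives: a = 2

Step 4 incorrectly states that sqrt(a^2) = a. The correct identity is sqrt(a^2) = |a|. Since a = -2 < 0, we have sqrt(a^2) = |-2| = 2, not a = -2.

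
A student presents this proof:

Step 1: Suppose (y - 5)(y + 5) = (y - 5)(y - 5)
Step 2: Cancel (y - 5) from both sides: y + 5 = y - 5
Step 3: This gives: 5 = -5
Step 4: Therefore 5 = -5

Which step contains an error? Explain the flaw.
Step 2: Cancel (y - 5) from both sides: y + 5 = y - 5

Step 2 cancels (y - 5) from both sides. This is only valid if (y - 5) ≠ 0, i.e., y ≠ 5. When y = 5, both sides equal zero regardless of the other factors. The correct approach requires considering y = 5 as a separate case.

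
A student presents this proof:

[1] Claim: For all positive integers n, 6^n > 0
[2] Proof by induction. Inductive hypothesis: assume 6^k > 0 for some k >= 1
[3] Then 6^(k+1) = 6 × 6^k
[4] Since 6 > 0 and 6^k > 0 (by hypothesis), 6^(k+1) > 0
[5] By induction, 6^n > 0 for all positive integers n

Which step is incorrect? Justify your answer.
Step 5: By induction, 6^n > 0 for all positive integers n

Step 5 concludes the proof by induction, but no base case was ever established. A valid induction proof requires: (1) a base case proving 6^1 > 0, and (2) an inductive step showing IF 6^k > 0 THEN 6^(k+1) > 0. Steps 2-4 correctly establish the inductive step, but without the base case the conclusion in step 5 does not follow.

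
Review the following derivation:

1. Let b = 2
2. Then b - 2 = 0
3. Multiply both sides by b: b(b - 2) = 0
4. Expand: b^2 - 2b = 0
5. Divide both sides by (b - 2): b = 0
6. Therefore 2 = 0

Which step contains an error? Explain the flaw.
Step 5: Divide both sides by (b - 2): b = 0

Step 5 divides both sides by (b - 2). However, since b = 2, we have (b - 2) = 0. Division by zero is undefined, making this step invalid.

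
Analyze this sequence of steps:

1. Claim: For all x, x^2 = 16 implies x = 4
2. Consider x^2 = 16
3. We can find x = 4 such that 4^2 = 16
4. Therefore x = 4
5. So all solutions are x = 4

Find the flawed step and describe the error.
Step 4: Therefore x = 4

Step 4 incorrectly concludes that x = 4 is the only solution. The proof shows that x = 4 is A solution (existence), but does not show it is the ONLY solution (uniqueness). In fact, x = -4 is also a solution since (-4)^2 = 16. Finding one solution doesn't prove there are no others.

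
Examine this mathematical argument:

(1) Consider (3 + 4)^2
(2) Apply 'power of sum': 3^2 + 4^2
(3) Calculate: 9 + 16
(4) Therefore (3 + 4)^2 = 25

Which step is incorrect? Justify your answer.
Step 2: Apply 'power of sum': 3^2 + 4^2

Step 2 incorrectly applies a non-existent rule '(a+b)^n = a^n + b^n'. This is false in general. The correct expansion uses the binomial theorem. The actual value is (3 + 4)^2 = 7^2 = 49, not 25.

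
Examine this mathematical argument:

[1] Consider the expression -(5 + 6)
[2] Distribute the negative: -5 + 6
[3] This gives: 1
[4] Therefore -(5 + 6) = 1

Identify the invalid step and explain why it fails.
Step 2: Distribute the negative: -5 + 6

Step 2 incorrectly distributes the negative sign. The correct distribution is -(5 + 6) = -5 - 6 = -11. The negative must be applied to both terms, not just the first. The error treats -(5 + 6) as -5 + 6, which equals 1 instead of -11.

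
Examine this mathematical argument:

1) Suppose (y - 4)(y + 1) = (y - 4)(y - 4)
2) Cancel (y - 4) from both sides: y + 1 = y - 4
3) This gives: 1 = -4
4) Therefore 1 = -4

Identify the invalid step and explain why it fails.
Step 2: Cancel (y - 4) from both sides: y + 1 = y - 4

Step 2 cancels (y - 4) from both sides. This is only valid if (y - 4) ≠ 0, i.e., y ≠ 4. When y = 4, both sides equal zero regardless of the other factors. The correct approach requires considering y = 4 as a separate case.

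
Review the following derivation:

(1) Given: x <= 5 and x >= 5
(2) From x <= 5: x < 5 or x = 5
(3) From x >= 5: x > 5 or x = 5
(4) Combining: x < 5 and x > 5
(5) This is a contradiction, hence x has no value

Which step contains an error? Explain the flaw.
Step 4: Combining: x < 5 and x > 5

Step 4 incorrectly combines the conditions. From x <= 5 and x >= 5, the intersection is x = 5. The error treats the 'or' cases as 'and' requirements. The correct conclusion is that x = 5 is the unique solution, not that no solution exists.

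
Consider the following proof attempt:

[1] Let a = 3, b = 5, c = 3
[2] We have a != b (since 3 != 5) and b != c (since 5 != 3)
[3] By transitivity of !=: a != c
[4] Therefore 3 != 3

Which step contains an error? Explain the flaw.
Step 3: By transitivity of !=: a != c

Step 3 incorrectly applies transitivity to the '!=' relation. Transitivity states: if a R b and b R c, then a R c. However, '!=' is not transitive. Counterexample: 3 != 5 and 5 != 3, but 3 = 3 (both equal 3). Transitivity holds for relations like <, <=, =, but not for !=.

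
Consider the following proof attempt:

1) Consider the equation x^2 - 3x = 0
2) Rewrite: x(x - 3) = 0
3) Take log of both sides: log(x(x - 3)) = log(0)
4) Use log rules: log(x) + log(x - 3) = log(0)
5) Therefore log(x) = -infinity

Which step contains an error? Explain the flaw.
Step 3: Take log of both sides: log(x(x - 3)) = log(0)

Step 3 takes the logarithm of both sides, resulting in log(0) on the right side. The logarithm is only defined for positive numbers; log(0) is undefined (approaches negative infinity). This operation is invalid.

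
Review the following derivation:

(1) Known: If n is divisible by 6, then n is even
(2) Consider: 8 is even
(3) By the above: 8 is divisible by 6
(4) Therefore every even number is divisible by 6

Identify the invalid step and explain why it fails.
Step 3: By the above: 8 is divisible by 6

Step 3 commits the fallacy of affirming the consequent. The known fact 'divisible by 6 → even' does NOT imply 'even → divisible by 6'. That would be the converse, which is false. For example, 8 is even but 8 ÷ 6 = 1.33, which is not an integer.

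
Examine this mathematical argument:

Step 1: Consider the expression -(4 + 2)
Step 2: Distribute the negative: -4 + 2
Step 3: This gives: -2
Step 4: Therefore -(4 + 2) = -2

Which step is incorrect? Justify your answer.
Step 2: Distribute the negative: -4 + 2

Step 2 incorrectly distributes the negative sign. The correct distribution is -(4 + 2) = -4 - 2 = -6. The negative must be applied to both terms, not just the first. The error treats -(4 + 2) as -4 + 2, which equals -2 instead of -6.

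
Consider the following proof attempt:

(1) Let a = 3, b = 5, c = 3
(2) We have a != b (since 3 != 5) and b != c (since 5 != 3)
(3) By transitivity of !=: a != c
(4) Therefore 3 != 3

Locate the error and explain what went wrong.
Step 3: By transitivity of !=: a != c

Step 3 incorrectly applies transitivity to the '!=' relation. Transitivity states: if a R b and b R c, then a R c. However, '!=' is not transitive. Counterexample: 3 != 5 and 5 != 3, but 3 = 3 (both equal 3). Transitivity holds for relations like <, <=, =, but not for !=.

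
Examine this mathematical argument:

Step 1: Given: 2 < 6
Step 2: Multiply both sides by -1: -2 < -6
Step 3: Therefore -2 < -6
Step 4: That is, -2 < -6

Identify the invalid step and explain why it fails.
Step 2: Multiply both sides by -1: -2 < -6

Step 2 multiplies both sides by -1 but fails to reverse the inequality sign. When multiplying (or dividing) an inequality by a negative number, the direction must be reversed. Since 2 < 6, we should get -2 > -6, i.e., -2 > -6.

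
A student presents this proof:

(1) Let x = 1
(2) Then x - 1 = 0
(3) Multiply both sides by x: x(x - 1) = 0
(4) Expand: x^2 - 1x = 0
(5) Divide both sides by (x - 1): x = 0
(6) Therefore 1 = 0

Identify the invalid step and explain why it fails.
Step 5: Divide both sides by (x - 1): x = 0

Step 5 divides both sides by (x - 1). However, since x = 1, we have (x - 1) = 0. Division by zero is undefined, making this step invalid.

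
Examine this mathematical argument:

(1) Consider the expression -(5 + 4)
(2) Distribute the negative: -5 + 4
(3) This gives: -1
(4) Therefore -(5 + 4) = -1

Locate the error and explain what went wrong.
Step 2: Distribute the negative: -5 + 4

Step 2 incorrectly distributes the negative sign. The correct distribution is -(5 + 4) = -5 - 4 = -9. The negative must be applied to both terms, not just the first. The error treats -(5 + 4) as -5 + 4, which equals -1 instead of -9.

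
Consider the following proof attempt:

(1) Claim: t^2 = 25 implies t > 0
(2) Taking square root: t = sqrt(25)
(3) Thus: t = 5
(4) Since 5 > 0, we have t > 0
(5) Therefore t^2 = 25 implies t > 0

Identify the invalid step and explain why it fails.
Step 2: Taking square root: t = sqrt(25)

Step 2 takes the square root and assumes the positive root only. The equation t^2 = 25 actually has two solutions: t = 5 and t = -5. The proof silently assumes t > 0 without justification, then uses this assumption to conclude t > 0, which is circular. The counterexample t = -5 shows the claim is false.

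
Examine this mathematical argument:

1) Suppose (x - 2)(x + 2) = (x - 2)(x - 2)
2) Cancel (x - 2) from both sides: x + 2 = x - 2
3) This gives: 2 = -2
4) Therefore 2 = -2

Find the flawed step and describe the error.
Step 2: Cancel (x - 2) from both sides: x + 2 = x - 2

Step 2 cancels (x - 2) from both sides. This is only valid if (x - 2) ≠ 0, i.e., x ≠ 2. When x = 2, both sides equal zero regardless of the other factors. The correct approach requires considering x = 2 as a separate case.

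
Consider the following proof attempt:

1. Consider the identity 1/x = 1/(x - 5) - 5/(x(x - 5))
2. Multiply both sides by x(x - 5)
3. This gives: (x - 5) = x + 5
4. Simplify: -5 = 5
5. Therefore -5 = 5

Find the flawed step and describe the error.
Step 3: This gives: (x - 5) = x + 5

Step 3 makes a sign error when clearing denominators. Multiplying -5/(x(x - 5)) by x(x - 5) gives -5, not +5. The correct result is (x - 5) = x - 5, which is trivially true, not (x - 5) = x + 5. (Step 1 is a valid identity: 1/(x - 5) - 5/(x(x - 5)) = (x - 5)/(x(x - 5)) = 1/x.)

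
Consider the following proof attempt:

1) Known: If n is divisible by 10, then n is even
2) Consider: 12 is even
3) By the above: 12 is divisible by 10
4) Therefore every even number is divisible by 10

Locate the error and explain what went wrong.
Step 3: By the above: 12 is divisible by 10

Step 3 commits the fallacy of affirming the consequent. The known fact 'divisible by 10 → even' does NOT imply 'even → divisible by 10'. That would be the converse, which is false. For example, 12 is even but 12 ÷ 10 = 1.20, which is not an integer.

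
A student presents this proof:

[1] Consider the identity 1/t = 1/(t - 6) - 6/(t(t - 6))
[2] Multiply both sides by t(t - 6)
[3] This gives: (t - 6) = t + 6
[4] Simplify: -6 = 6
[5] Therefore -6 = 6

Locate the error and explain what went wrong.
Step 3: This gives: (t - 6) = t + 6

Step 3 makes a sign error when clearing denominators. Multiplying -6/(t(t - 6)) by t(t - 6) gives -6, not +6. The correct result is (t - 6) = t - 6, which is trivially true, not (t - 6) = t + 6. (Step 1 is a valid identity: 1/(t - 6) - 6/(t(t - 6)) = (t - 6)/(t(t - 6)) = 1/t.)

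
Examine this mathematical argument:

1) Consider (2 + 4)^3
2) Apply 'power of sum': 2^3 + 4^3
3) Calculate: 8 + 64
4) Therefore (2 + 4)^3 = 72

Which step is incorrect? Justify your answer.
Step 2: Apply 'power of sum': 2^3 + 4^3

Step 2 incorrectly applies a non-existent rule '(a+b)^n = a^n + b^n'. This is false in general. The correct expansion uses the binomial theorem. The actual value is (2 + 4)^3 = 6^3 = 216, not 72.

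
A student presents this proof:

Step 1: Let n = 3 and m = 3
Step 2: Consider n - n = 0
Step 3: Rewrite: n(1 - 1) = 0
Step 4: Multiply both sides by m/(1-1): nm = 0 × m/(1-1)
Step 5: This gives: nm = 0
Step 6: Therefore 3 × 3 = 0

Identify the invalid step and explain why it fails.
Step 4: Multiply both sides by m/(1-1): nm = 0 × m/(1-1)

Step 4 multiplies both sides by m/(1-1). However, 1-1 = 0, so this is multiplication by m/0, which is undefined. We cannot multiply by an undefined expression.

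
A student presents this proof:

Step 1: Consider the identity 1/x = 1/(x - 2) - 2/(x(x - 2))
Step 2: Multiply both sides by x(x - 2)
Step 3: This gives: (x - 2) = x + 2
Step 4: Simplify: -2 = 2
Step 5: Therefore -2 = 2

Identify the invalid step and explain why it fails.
Step 3: This gives: (x - 2) = x + 2

Step 3 makes a sign error when clearing denominators. Multiplying -2/(x(x - 2)) by x(x - 2) gives -2, not +2. The correct result is (x - 2) = x - 2, which is trivially true, not (x - 2) = x + 2. (Step 1 is a valid identity: 1/(x - 2) - 2/(x(x - 2)) = (x - 2)/(x(x - 2)) = 1/x.)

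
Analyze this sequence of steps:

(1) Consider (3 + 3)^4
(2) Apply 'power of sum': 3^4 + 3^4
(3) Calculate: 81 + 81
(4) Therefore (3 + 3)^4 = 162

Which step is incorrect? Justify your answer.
Step 2: Apply 'power of sum': 3^4 + 3^4

Step 2 incorrectly applies a non-existent rule '(a+b)^n = a^n + b^n'. This is false in general. The correct expansion uses the binomial theorem. The actual value is (3 + 3)^4 = 6^4 = 1296, not 162.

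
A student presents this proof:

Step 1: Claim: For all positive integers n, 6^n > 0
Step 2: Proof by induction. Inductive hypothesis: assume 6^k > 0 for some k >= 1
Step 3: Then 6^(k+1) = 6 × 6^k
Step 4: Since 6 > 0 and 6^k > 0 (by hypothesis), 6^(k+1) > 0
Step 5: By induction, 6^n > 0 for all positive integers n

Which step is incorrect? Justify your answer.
Step 5: By induction, 6^n > 0 for all positive integers n

Step 5 concludes the proof by induction, but no base case was ever established. A valid induction proof requires: (1) a base case proving 6^1 > 0, and (2) an inductive step showing IF 6^k > 0 THEN 6^(k+1) > 0. Steps 2-4 correctly establish the inductive step, but without the base case the conclusion in step 5 does not follow.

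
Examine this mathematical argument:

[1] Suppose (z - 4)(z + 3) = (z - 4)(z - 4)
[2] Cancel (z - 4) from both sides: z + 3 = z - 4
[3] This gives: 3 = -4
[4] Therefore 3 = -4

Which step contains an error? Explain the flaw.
Step 2: Cancel (z - 4) from both sides: z + 3 = z - 4

Step 2 cancels (z - 4) from both sides. This is only valid if (z - 4) ≠ 0, i.e., z ≠ 4. When z = 4, both sides equal zero regardless of the other factors. The correct approach requires considering z = 4 as a separate case.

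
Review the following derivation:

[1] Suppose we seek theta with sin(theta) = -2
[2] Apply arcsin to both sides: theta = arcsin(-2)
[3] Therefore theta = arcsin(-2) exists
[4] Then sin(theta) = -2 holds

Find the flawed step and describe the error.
Step 2: Apply arcsin to both sides: theta = arcsin(-2)

Step 2 applies arcsin to -2. However, arcsin(x) is only defined for x in [-1, 1] because sin(theta) can only produce values in that range. Since |-2| > 1, arcsin(-2) is undefined. There is no angle whose sine equals -2.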